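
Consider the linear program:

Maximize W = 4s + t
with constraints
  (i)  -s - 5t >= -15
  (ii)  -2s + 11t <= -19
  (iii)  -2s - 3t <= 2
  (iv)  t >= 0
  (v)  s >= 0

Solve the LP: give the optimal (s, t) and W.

s = 15, t = 0, maximum W = 60

Vertices and W = 4s + t:
  (260/21, 11/21) → W = 1051/21
  (15, 0) → W = 60
  (19/2, 0) → W = 38

The optimum lies where -s - 5t = -15 and t = 0.
Solving simultaneously gives s = 15, t = 0.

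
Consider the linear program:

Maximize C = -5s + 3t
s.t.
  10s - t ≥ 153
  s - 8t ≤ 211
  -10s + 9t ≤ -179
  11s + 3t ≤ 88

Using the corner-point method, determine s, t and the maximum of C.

Vertices and C = -5s + 3t:
  (1013/79, -1957/79) → C = -10936/79
  (547/41, -803/41) → C = -5144/41
  (191/13, -319/13) → C = -1912/13

s = 547/41, t = -803/41, maximum C = -5144/41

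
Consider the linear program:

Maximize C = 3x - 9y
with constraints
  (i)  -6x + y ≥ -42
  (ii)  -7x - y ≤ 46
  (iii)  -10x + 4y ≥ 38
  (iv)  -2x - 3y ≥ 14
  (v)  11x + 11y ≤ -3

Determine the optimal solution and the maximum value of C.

The binding constraints are -7x - y = 46 and -10x + 4y = 38.
Solving simultaneously gives x = -111/19, y = -97/19.

x = -111/19, y = -97/19, maximum C = 540/19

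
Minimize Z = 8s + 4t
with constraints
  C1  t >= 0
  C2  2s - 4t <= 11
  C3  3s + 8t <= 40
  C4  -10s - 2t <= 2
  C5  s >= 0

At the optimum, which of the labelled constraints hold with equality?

Extreme points and Z = 8s + 4t:
  (11/2, 0) → Z = 44
  (0, 0) → Z = 0
  (62/7, 47/28) → Z = 543/7
  (0, 5) → Z = 20

The minimum is at (0, 0). Substituting into each constraint, equality holds for C1 and C5; the remaining constraints have slack.

C1 and C5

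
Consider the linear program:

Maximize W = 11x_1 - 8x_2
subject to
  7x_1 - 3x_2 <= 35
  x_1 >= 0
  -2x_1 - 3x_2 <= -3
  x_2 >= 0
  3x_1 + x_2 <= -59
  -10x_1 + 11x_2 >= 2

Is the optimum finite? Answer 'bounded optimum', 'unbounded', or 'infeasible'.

infeasible

The boundaries 7x_1 - 3x_2 = 35 and -10x_1 + 11x_2 = 2 meet at (391/47, 364/47), but that point violates 3x_1 + x_2 ≤ -59. Every candidate vertex is excluded by some other constraint, so the feasible region is empty.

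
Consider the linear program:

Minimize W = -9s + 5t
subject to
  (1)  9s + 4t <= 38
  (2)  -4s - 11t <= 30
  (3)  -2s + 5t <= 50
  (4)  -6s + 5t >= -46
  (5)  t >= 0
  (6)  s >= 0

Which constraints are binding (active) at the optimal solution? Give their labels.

Corner points and W = -9s + 5t:
  (38/9, 0) → W = -38
  (0, 19/2) → W = 95/2
  (0, 0) → W = 0

The minimum is at (38/9, 0). Substituting into each constraint, equality holds for (1) and (5); the remaining constraints have slack.

(1) and (5)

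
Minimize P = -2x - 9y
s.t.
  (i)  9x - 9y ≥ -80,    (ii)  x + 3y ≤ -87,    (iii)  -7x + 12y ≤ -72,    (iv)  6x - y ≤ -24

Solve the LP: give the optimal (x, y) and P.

Vertices and P = -2x - 9y:
  (-536/15, -1208/45) → P = 4696/15
  (-276/11, -227/11) → P = 2595/11
  (-159/19, -498/19) → P = 4800/19
The feasible region is unbounded (it extends along (-1, -1), (-1, -6)), but P strictly increases along every unbounded feasible direction, so there is no improving ray and the minimum is attained at a vertex.

x = -276/11, y = -227/11, minimum P = 2595/11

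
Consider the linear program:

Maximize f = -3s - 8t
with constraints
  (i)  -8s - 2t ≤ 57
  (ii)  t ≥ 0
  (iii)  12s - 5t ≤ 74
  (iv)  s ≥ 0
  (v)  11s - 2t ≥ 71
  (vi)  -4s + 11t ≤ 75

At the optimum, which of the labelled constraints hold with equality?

(iii) and (v)

Corner points and f = -3s - 8t:
  (207/31, 38/31) → f = -925/31
  (1189/112, 299/28) → f = -13135/112
  (931/113, 1109/113) → f = -11665/113

The maximum is at (207/31, 38/31). Substituting into each constraint, equality holds for (iii) and (v); the remaining constraints have slack.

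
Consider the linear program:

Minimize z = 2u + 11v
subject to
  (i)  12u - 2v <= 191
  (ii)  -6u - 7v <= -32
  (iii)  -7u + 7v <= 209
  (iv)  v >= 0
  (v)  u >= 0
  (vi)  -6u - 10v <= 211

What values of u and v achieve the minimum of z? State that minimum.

Extreme points and z = 2u + 11v:
  (351/14, 769/14) → z = 9161/14
  (191/12, 0) → z = 191/6
  (16/3, 0) → z = 32/3
  (0, 32/7) → z = 352/7
  (0, 209/7) → z = 2299/7

At the optimal vertex, -6u - 7v = -32 and v = 0.
Solving simultaneously gives u = 16/3, v = 0.

u = 16/3, v = 0, minimum z = 32/3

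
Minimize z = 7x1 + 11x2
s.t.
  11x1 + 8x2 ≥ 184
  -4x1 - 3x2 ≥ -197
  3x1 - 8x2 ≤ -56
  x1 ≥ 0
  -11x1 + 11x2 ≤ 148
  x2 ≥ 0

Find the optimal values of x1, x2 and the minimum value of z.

x1 = 64/7, x2 = 73/7, minimum z = 1251/7

Vertices and z = 7x1 + 11x2:
  (64/7, 73/7) → z = 1251/7
  (840/209, 332/19) → z = 46052/209
  (1408/41, 815/41) → z = 18821/41
  (1723/77, 2759/77) → z = 42410/77

At the optimal vertex, 11x1 + 8x2 = 184 and 3x1 - 8x2 = -56.
Solving simultaneously gives x1 = 64/7, x2 = 73/7.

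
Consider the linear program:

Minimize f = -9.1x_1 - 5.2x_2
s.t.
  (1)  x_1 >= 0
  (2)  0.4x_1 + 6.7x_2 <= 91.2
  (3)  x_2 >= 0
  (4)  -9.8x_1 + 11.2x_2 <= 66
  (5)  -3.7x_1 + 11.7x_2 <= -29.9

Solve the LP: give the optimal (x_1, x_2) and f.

Corner points and f = -9.1x_1 - 5.2x_2:
  (228, 0) → f = -10374/5
  (126737/2947, 32548/2947) → f = -13225563/29470
  (299/37, 0) → f = -27209/370

The optimum lies where 0.4x_1 + 6.7x_2 = 91.2 and x_2 = 0.
Solving simultaneously gives x_1 = 228, x_2 = 0.

x_1 = 228, x_2 = 0, minimum f = -2074.8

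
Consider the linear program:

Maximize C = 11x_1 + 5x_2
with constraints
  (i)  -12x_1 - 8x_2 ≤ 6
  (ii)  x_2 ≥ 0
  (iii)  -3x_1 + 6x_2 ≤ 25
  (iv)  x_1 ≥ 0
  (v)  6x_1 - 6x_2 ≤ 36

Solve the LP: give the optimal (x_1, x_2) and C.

x_1 = 61/3, x_2 = 43/3, maximum C = 886/3

Feasible corners and C = 11x_1 + 5x_2:
  (0, 0) → C = 0
  (6, 0) → C = 66
  (0, 25/6) → C = 125/6
  (61/3, 43/3) → C = 886/3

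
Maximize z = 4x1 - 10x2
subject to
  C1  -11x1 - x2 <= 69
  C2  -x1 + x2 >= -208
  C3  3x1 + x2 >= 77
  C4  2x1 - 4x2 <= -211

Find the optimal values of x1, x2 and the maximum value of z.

The feasible region is unbounded (it extends along (-1, 11), (1, 1)), but z strictly decreases along every unbounded feasible direction, so there is no improving ray and the maximum is attained at a vertex.

The binding constraints are 3x1 + x2 = 77 and 2x1 - 4x2 = -211.
Solving simultaneously gives x1 = 97/14, x2 = 787/14.

x1 = 97/14, x2 = 787/14, maximum z = -3741/7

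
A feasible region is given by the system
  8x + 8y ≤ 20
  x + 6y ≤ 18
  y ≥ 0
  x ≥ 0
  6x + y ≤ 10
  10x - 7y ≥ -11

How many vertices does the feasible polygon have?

5

The feasible vertices (each the meet of two boundaries and inside every other half-plane) are:
  (3/2, 1)
  (13/34, 36/17)
  (0, 0)
  (5/3, 0)
  (0, 11/7)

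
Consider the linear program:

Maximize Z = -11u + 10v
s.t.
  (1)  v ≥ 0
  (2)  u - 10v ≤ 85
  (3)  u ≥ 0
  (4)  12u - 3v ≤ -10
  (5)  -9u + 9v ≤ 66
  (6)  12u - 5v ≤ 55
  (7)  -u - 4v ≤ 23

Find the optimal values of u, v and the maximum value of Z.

At the optimal vertex, u = 0 and -9u + 9v = 66.
Solving simultaneously gives u = 0, v = 22/3.

u = 0, v = 22/3, maximum Z = 220/3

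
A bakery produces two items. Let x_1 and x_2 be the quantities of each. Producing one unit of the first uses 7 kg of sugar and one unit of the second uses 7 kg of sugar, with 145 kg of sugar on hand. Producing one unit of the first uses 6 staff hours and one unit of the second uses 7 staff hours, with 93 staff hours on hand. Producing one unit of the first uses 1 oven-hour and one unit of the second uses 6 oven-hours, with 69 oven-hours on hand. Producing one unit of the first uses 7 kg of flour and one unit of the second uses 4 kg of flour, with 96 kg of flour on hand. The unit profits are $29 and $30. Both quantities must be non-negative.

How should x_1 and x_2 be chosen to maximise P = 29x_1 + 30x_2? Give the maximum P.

Corner points and P = 29x_1 + 30x_2:
  (0, 0) → P = 0
  (0, 23/2) → P = 345
  (96/7, 0) → P = 2784/7
  (75/29, 321/29) → P = 11805/29
  (12, 3) → P = 438

The binding constraints are 6x_1 + 7x_2 = 93 and 7x_1 + 4x_2 = 96.
Solving simultaneously gives x_1 = 12, x_2 = 3.

x_1 = 12, x_2 = 3, maximum P = 438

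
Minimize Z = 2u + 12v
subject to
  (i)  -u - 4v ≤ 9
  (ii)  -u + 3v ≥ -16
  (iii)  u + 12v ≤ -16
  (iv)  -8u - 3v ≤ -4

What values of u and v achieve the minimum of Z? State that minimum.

u = 37/7, v = -25/7, minimum Z = -226/7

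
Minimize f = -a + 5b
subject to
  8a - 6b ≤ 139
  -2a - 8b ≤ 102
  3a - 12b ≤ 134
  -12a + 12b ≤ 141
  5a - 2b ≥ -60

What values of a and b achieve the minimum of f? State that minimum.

Extreme points and f = -a + 5b:
  (144/13, -655/78) → f = -4139/78
  (419/4, 233/2) → f = 1911/4
  (-19/6, -287/24) → f = -453/8
  (-171/11, -195/22) → f = -633/22
  (-73/6, -5/12) → f = 121/12

At the optimal vertex, -2a - 8b = 102 and 3a - 12b = 134.
Solving simultaneously gives a = -19/6, b = -287/24.

a = -19/6, b = -287/24, minimum f = -453/8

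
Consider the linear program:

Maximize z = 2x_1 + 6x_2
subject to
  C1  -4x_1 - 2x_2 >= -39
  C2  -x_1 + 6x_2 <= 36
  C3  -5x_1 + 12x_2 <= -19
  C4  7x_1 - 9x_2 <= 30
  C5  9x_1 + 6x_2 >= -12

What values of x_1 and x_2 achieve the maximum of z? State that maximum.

x_1 = 63/13, x_2 = 17/39, maximum z = 160/13

Corner points and z = 2x_1 + 6x_2:
  (63/13, 17/39) → z = 160/13
  (-5/23, -77/46) → z = -241/23
  (24/41, -118/41) → z = -660/41

The optimum lies where -5x_1 + 12x_2 = -19 and 7x_1 - 9x_2 = 30.
Solving simultaneously gives x_1 = 63/13, x_2 = 17/39.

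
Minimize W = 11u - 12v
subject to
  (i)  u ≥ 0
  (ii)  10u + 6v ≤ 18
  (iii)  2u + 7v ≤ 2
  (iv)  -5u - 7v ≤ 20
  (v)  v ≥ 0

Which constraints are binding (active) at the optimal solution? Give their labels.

(i) and (iii)

Feasible corners and W = 11u - 12v:
  (0, 2/7) → W = -24/7
  (0, 0) → W = 0
  (1, 0) → W = 11

The minimum is at (0, 2/7). Substituting into each constraint, equality holds for (i) and (iii); the remaining constraints have slack.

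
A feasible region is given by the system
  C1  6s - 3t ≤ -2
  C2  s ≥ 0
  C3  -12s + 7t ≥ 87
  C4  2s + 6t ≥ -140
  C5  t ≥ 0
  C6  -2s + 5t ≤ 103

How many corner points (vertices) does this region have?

Of the 15 pairwise boundary intersections, those satisfying every inequality are:
  (0, 87/7)
  (0, 103/5)
  (143/23, 531/23)

3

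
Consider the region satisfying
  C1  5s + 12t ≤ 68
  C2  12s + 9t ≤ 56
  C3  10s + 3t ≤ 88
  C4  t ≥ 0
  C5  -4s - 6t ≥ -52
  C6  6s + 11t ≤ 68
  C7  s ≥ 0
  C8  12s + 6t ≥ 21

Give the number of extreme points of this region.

Of the 28 pairwise boundary intersections, those satisfying every inequality are:
  (20/33, 536/99)
  (0, 17/3)
  (14/3, 0)
  (7/4, 0)
  (0, 7/2)

5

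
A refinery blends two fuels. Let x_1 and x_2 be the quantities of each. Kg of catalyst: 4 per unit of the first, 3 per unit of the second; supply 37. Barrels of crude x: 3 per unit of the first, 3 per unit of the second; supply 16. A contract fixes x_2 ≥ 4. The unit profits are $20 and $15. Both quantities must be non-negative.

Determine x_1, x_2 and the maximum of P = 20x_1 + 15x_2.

x_1 = 4/3, x_2 = 4, maximum P = 260/3

Extreme points and P = 20x_1 + 15x_2:
  (0, 16/3) → P = 80
  (0, 4) → P = 60
  (4/3, 4) → P = 260/3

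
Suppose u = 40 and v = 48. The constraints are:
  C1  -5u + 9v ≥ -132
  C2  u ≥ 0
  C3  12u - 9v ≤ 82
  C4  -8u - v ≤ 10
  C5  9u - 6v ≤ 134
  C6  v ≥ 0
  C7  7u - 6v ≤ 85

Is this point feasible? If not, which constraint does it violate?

C1: 232 ≥ -132 ✓
C2: 40 ≥ 0 ✓
C3: 48 ≤ 82 ✓
C4: -368 ≤ 10 ✓
C5: 72 ≤ 134 ✓
C6: 48 ≥ 0 ✓
C7: -8 ≤ 85 ✓

feasible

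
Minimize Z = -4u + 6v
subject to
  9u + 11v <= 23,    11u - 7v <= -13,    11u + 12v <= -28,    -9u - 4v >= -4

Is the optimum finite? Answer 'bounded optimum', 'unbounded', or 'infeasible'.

unbounded

From the feasible point (-584/13, 505/13), moving in the direction (-7, -11) keeps every constraint satisfied while Z decreases without bound.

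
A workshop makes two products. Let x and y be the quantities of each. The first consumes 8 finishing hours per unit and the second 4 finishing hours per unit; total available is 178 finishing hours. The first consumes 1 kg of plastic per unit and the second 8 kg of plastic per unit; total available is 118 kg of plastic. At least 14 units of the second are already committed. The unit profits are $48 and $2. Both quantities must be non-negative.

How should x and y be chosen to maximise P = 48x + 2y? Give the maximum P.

Vertices and P = 48x + 2y:
  (0, 59/4) → P = 59/2
  (0, 14) → P = 28
  (6, 14) → P = 316

x = 6, y = 14, maximum P = 316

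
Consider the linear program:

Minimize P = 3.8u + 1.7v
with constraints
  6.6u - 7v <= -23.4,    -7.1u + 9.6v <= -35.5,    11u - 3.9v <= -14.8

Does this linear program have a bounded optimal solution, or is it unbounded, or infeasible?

From the feasible point (-23657/683, -20022/683), moving in the direction (-7, -6.6) keeps every constraint satisfied while P decreases without bound.

unbounded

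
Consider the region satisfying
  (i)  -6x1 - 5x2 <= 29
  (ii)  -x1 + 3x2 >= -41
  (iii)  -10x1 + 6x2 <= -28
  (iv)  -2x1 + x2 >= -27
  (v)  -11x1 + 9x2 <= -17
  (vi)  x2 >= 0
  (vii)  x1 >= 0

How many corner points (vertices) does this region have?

4

Intersecting each pair of boundary lines and keeping only the points that satisfy every inequality leaves:
  (25/4, 23/4)
  (14/5, 0)
  (226/7, 263/7)
  (27/2, 0)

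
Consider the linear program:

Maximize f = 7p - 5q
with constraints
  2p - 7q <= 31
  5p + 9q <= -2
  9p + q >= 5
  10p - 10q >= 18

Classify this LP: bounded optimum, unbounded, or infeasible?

bounded optimum

Extreme points and f = 7p - 5q:
  (5, -3) → f = 50
  (66/65, -269/65) → f = 139/5
  (71/70, -11/14) → f = 386/35
  (17/25, -28/25) → f = 259/25
The feasible region has finitely many vertices and no improving ray; the maximum is 50 at (5, -3).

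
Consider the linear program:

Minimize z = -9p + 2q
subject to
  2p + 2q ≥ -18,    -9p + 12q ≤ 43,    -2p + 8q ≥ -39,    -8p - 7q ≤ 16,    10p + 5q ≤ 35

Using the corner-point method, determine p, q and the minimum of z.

Vertices and z = -9p + 2q:
  (-493/159, 200/159) → z = 4837/159
  (41/33, 149/33) → z = -71/33
  (145/78, -172/39) → z = -1993/78
  (95/18, -32/9) → z = -983/18

The binding constraints are -2p + 8q = -39 and 10p + 5q = 35.
Solving simultaneously gives p = 95/18, q = -32/9.

p = 95/18, q = -32/9, minimum z = -983/18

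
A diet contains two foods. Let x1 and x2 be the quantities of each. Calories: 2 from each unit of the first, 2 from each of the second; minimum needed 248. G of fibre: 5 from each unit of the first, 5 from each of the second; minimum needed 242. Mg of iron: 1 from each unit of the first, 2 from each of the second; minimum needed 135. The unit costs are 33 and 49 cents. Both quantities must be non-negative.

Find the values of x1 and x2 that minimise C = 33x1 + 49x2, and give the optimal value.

x1 = 113, x2 = 11, minimum C = 4268

Feasible corners and C = 33x1 + 49x2:
  (0, 124) → C = 6076
  (135, 0) → C = 4455
  (113, 11) → C = 4268
The feasible region is unbounded (it extends along (0, 1), (1, 0)), but C strictly increases along every unbounded feasible direction, so there is no improving ray and the minimum is attained at a vertex.

The binding constraints are 2x1 + 2x2 = 248 and x1 + 2x2 = 135.
Solving simultaneously gives x1 = 113, x2 = 11.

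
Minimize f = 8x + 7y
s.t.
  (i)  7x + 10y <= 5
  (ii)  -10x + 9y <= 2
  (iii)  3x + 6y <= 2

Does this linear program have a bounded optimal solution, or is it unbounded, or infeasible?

From the feasible point (5/6, -1/12), moving in the direction (-9, -10) keeps every constraint satisfied while f decreases without bound.

unbounded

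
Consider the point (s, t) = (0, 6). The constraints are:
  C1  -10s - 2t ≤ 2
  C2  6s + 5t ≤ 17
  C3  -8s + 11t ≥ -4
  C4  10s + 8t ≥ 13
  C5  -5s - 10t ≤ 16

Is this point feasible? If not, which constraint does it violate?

not feasible — violates C2

Constraint C2: 6s + 5t = 30, which is not ≤ 17. All other constraints are satisfied.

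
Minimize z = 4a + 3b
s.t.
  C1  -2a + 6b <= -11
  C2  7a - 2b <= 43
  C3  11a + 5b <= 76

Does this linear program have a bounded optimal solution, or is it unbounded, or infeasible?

From the feasible point (118/19, 9/38), moving in the direction (-6, -2) keeps every constraint satisfied while z decreases without bound.

unbounded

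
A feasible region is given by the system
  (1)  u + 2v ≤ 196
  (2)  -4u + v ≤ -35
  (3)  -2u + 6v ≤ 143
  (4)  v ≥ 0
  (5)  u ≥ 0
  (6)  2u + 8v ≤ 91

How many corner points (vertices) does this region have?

Pairwise boundary intersections that survive every other constraint:
  (35/4, 0)
  (371/34, 147/17)
  (91/2, 0)

3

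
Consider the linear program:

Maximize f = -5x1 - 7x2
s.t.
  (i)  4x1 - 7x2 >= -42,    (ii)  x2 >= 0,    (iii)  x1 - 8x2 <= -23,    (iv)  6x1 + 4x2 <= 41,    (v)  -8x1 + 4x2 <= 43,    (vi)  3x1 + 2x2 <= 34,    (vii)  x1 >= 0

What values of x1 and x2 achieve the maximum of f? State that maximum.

Extreme points and f = -5x1 - 7x2:
  (119/58, 208/29) → f = -3507/58
  (0, 6) → f = -42
  (59/13, 179/52) → f = -2433/52
  (0, 23/8) → f = -161/8

The binding constraints are x1 - 8x2 = -23 and x1 = 0.
Solving simultaneously gives x1 = 0, x2 = 23/8.

x1 = 0, x2 = 23/8, maximum f = -161/8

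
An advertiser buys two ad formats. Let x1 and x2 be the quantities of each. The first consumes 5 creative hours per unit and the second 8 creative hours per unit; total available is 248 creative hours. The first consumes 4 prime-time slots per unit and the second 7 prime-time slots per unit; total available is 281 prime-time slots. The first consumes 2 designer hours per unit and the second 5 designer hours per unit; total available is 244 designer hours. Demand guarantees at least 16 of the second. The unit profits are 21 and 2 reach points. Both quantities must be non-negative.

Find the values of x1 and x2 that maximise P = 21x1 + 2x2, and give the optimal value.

Feasible corners and P = 21x1 + 2x2:
  (0, 31) → P = 62
  (0, 16) → P = 32
  (24, 16) → P = 536

At the optimal vertex, 5x1 + 8x2 = 248 and x2 = 16.
Solving simultaneously gives x1 = 24, x2 = 16.

x1 = 24, x2 = 16, maximum P = 536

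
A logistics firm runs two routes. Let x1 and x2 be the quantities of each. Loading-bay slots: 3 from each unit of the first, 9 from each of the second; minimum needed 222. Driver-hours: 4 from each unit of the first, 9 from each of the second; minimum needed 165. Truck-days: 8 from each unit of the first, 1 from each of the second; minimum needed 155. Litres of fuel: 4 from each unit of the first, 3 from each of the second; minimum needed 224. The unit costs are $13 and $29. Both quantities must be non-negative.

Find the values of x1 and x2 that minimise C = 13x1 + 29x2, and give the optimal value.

The feasible region is unbounded (it extends along (0, 1), (1, 0)), but C strictly increases along every unbounded feasible direction, so there is no improving ray and the minimum is attained at a vertex.

The binding constraints are 3x1 + 9x2 = 222 and 4x1 + 3x2 = 224.
Solving simultaneously gives x1 = 50, x2 = 8.

x1 = 50, x2 = 8, minimum C = 882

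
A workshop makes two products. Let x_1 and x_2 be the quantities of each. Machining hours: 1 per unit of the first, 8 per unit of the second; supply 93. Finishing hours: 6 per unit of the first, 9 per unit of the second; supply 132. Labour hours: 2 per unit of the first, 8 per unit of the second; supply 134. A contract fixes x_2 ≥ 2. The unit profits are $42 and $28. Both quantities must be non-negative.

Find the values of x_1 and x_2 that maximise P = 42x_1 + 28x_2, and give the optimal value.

Vertices and P = 42x_1 + 28x_2:
  (0, 93/8) → P = 651/2
  (0, 2) → P = 56
  (73/13, 142/13) → P = 7042/13
  (19, 2) → P = 854

At the optimal vertex, 6x_1 + 9x_2 = 132 and x_2 = 2.
Solving simultaneously gives x_1 = 19, x_2 = 2.

x_1 = 19, x_2 = 2, maximum P = 854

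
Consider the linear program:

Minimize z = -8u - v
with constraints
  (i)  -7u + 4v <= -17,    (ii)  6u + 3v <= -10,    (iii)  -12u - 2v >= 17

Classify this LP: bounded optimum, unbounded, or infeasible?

From the feasible point (-17/31, -323/62), moving in the direction (2, -12) keeps every constraint satisfied while z decreases without bound.

unbounded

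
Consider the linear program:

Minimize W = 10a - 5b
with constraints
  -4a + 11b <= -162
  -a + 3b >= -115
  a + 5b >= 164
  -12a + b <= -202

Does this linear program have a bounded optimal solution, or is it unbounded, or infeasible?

Extreme points and W = 10a - 5b:
  (2614/31, 494/31) → W = 23670/31
  (1067/8, 49/8) → W = 10425/8
The feasible region has finitely many vertices and no improving ray; the minimum is 23670/31 at (2614/31, 494/31).

bounded optimum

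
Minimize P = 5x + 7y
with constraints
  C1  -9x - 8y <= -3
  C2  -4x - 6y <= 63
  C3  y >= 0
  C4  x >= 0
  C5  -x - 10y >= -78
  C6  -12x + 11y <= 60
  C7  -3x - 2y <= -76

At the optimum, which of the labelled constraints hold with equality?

Vertices and P = 5x + 7y:
  (78, 0) → P = 390
  (76/3, 0) → P = 380/3
  (151/7, 79/14) → P = 2063/14

The minimum is at (76/3, 0). Substituting into each constraint, equality holds for C3 and C7; the remaining constraints have slack.

C3 and C7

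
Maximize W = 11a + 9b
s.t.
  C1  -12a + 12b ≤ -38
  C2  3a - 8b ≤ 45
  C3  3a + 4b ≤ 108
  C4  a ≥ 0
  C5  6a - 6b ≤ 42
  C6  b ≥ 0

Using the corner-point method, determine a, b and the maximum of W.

Feasible corners and W = 11a + 9b:
  (362/21, 197/14) → W = 13283/42
  (19/6, 0) → W = 209/6
  (136/7, 87/7) → W = 2279/7
  (7, 0) → W = 77

The optimum lies where 3a + 4b = 108 and 6a - 6b = 42.
Solving simultaneously gives a = 136/7, b = 87/7.

a = 136/7, b = 87/7, maximum W = 2279/7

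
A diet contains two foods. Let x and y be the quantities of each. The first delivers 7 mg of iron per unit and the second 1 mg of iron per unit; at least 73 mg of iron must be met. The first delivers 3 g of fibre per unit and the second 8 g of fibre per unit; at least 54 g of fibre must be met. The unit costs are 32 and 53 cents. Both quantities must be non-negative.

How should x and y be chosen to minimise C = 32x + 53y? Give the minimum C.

Extreme points and C = 32x + 53y:
  (0, 73) → C = 3869
  (18, 0) → C = 576
  (10, 3) → C = 479
The feasible region is unbounded (it extends along (0, 1), (1, 0)), but C strictly increases along every unbounded feasible direction, so there is no improving ray and the minimum is attained at a vertex.

x = 10, y = 3, minimum C = 479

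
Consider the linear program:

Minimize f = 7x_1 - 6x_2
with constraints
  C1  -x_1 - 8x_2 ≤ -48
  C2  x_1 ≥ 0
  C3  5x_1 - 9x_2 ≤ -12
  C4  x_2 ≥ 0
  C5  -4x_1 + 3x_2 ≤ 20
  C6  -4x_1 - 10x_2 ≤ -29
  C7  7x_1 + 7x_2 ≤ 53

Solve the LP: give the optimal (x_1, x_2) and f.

Corner points and f = 7x_1 - 6x_2:
  (0, 6) → f = -36
  (88/49, 283/49) → f = -1082/49
  (0, 20/3) → f = -40
  (19/49, 352/49) → f = -1979/49

x_1 = 19/49, x_2 = 352/49, minimum f = -1979/49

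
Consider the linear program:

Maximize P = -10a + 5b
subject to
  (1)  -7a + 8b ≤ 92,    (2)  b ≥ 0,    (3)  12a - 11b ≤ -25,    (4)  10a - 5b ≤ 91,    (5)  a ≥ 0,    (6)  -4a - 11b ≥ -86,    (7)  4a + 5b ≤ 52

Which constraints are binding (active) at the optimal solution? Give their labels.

(5) and (6)

Extreme points and P = -10a + 5b:
  (0, 25/11) → P = 125/11
  (61/16, 283/44) → P = -525/88
  (0, 86/11) → P = 430/11

The maximum is at (0, 86/11). Substituting into each constraint, equality holds for (5) and (6); the remaining constraints have slack.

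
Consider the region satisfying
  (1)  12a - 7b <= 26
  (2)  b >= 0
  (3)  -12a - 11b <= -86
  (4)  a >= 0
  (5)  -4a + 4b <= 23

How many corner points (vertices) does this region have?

3

Of the 10 pairwise boundary intersections, those satisfying every inequality are:
  (37/9, 10/3)
  (53/4, 19)
  (91/92, 155/23)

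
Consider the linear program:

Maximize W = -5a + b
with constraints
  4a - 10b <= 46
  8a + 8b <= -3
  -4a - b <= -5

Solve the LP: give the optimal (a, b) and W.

a = 43/24, b = -13/6, maximum W = -89/8

Vertices and W = -5a + b:
  (169/56, -95/28) → W = -1035/56
  (24/11, -41/11) → W = -161/11
  (43/24, -13/6) → W = -89/8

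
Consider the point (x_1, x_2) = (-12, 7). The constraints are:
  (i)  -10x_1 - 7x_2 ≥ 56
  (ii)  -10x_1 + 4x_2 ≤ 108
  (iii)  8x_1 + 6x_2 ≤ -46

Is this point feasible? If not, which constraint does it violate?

Constraint (ii): -10x_1 + 4x_2 = 148, which is not ≤ 108. All other constraints are satisfied.

not feasible — violates (ii)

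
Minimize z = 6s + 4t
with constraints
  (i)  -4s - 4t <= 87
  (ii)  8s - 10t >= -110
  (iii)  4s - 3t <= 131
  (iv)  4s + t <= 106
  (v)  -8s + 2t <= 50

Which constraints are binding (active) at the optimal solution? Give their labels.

Feasible corners and z = 6s + 4t:
  (263/28, -218/7) → z = -955/14
  (-187/20, -62/5) → z = -1057/10
  (475/24, 161/6) → z = 2713/12
  (-35/8, 15/2) → z = 15/4
  (449/16, -25/4) → z = 1147/8

The minimum is at (-187/20, -62/5). Substituting into each constraint, equality holds for (i) and (v); the remaining constraints have slack.

(i) and (v)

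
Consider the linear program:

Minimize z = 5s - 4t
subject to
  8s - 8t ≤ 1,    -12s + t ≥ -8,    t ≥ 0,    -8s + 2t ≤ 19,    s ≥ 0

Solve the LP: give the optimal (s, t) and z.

s = 35/16, t = 73/4, minimum z = -993/16

Feasible corners and z = 5s - 4t:
  (63/88, 13/22) → z = 107/88
  (1/8, 0) → z = 5/8
  (35/16, 73/4) → z = -993/16
  (0, 0) → z = 0
  (0, 19/2) → z = -38

At the optimal vertex, -12s + t = -8 and -8s + 2t = 19.
Solving simultaneously gives s = 35/16, t = 73/4.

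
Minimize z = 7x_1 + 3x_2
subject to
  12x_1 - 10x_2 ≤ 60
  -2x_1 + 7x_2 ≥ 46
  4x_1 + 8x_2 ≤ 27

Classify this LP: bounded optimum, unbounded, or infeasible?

unbounded

From the feasible point (-179/44, 119/22), moving in the direction (-7, -2) keeps every constraint satisfied while z decreases without bound.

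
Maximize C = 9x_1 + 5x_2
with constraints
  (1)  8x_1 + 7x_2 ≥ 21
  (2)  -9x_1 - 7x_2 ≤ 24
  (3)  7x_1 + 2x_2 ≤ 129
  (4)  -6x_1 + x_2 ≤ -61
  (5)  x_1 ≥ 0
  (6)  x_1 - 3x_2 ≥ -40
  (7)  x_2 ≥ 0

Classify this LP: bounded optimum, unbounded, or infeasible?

bounded optimum

Vertices and C = 9x_1 + 5x_2:
  (307/23, 409/23) → C = 4808/23
  (129/7, 0) → C = 1161/7
  (223/17, 301/17) → C = 3512/17
  (61/6, 0) → C = 183/2
The feasible region has finitely many vertices and no improving ray; the maximum is 4808/23 at (307/23, 409/23).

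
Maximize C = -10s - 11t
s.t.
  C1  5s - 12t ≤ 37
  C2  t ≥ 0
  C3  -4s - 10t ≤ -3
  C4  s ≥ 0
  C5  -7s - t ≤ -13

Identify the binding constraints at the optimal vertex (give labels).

Feasible corners and C = -10s - 11t:
  (37/5, 0) → C = -74
  (13/7, 0) → C = -130/7
  (0, 13) → C = -143
The feasible region is unbounded (it extends along (0, 1), (12, 5)), but C strictly decreases along every unbounded feasible direction, so there is no improving ray and the maximum is attained at a vertex.

The maximum is at (13/7, 0). Substituting into each constraint, equality holds for C2 and C5; the remaining constraints have slack.

C2 and C5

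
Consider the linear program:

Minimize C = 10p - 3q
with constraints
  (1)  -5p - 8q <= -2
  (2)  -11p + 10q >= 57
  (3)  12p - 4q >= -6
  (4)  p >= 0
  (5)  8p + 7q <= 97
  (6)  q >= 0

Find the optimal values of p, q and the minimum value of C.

Vertices and C = 10p - 3q:
  (42/19, 309/38) → C = -87/38
  (571/157, 1523/157) → C = 1141/157
  (173/58, 303/29) → C = -44/29

The optimum lies where -11p + 10q = 57 and 12p - 4q = -6.
Solving simultaneously gives p = 42/19, q = 309/38.

p = 42/19, q = 309/38, minimum C = -87/38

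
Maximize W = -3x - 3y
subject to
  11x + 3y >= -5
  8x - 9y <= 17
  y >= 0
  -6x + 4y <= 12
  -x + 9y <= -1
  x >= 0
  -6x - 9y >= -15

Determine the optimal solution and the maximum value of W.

x = 1, y = 0, maximum W = -3

Extreme points and W = -3x - 3y:
  (17/8, 0) → W = -51/8
  (16/7, 1/7) → W = -51/7
  (1, 0) → W = -3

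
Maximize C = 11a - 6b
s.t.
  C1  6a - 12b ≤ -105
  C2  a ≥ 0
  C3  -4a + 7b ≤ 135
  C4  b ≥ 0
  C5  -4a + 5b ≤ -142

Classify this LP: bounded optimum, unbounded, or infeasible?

unbounded

From the feasible point (743/6, 212/3), moving in the direction (7, 4) keeps every constraint satisfied while C increases without bound.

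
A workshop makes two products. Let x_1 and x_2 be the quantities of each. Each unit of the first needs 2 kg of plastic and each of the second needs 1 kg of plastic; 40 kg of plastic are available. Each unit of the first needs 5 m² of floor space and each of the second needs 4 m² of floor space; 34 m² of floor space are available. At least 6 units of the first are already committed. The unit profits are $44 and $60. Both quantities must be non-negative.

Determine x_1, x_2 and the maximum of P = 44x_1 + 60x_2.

x_1 = 6, x_2 = 1, maximum P = 324

Extreme points and P = 44x_1 + 60x_2:
  (34/5, 0) → P = 1496/5
  (6, 0) → P = 264
  (6, 1) → P = 324

The binding constraints are 5x_1 + 4x_2 = 34 and x_1 = 6.
Solving simultaneously gives x_1 = 6, x_2 = 1.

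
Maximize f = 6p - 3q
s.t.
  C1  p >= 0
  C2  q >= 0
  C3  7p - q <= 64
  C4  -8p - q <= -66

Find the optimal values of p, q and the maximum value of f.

Corner points and f = 6p - 3q:
  (0, 66) → f = -198
  (64/7, 0) → f = 384/7
  (33/4, 0) → f = 99/2
The feasible region is unbounded (it extends along (0, 1), (1, 7)), but f strictly decreases along every unbounded feasible direction, so there is no improving ray and the maximum is attained at a vertex.

At the optimal vertex, q = 0 and 7p - q = 64.
Solving simultaneously gives p = 64/7, q = 0.

p = 64/7, q = 0, maximum f = 384/7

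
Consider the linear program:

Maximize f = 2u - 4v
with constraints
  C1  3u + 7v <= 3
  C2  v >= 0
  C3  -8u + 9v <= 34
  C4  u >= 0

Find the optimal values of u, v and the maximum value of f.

Feasible corners and f = 2u - 4v:
  (1, 0) → f = 2
  (0, 3/7) → f = -12/7
  (0, 0) → f = 0

At the optimal vertex, 3u + 7v = 3 and v = 0.
Solving simultaneously gives u = 1, v = 0.

u = 1, v = 0, maximum f = 2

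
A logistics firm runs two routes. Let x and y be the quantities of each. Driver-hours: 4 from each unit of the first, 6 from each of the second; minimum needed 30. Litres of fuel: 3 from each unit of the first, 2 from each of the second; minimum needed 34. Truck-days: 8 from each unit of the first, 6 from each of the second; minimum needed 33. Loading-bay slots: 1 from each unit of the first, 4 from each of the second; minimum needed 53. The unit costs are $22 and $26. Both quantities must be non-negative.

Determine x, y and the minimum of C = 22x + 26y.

Extreme points and C = 22x + 26y:
  (0, 17) → C = 442
  (53, 0) → C = 1166
  (3, 25/2) → C = 391
The feasible region is unbounded (it extends along (0, 1), (1, 0)), but C strictly increases along every unbounded feasible direction, so there is no improving ray and the minimum is attained at a vertex.

x = 3, y = 25/2, minimum C = 391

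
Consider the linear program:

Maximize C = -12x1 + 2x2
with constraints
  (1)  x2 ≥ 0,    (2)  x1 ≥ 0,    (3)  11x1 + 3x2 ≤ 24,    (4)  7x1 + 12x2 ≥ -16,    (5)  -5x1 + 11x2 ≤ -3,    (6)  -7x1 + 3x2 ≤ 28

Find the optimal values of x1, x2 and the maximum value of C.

x1 = 3/5, x2 = 0, maximum C = -36/5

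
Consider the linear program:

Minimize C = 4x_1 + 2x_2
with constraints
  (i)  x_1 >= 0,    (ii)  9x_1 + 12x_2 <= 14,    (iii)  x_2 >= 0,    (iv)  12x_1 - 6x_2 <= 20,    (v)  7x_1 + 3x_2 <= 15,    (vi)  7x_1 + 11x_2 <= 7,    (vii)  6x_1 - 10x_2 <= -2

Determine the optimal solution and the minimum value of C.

x_1 = 0, x_2 = 1/5, minimum C = 2/5

Vertices and C = 4x_1 + 2x_2:
  (0, 7/11) → C = 14/11
  (0, 1/5) → C = 2/5
  (6/17, 7/17) → C = 38/17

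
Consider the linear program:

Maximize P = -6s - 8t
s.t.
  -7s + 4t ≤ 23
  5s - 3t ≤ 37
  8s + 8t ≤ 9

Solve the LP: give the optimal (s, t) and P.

s = -217, t = -374, maximum P = 4294

Feasible corners and P = -6s - 8t:
  (-217, -374) → P = 4294
  (-37/22, 247/88) → P = -136/11
  (323/64, -251/64) → P = 35/32

The optimum lies where -7s + 4t = 23 and 5s - 3t = 37.
Solving simultaneously gives s = -217, t = -374.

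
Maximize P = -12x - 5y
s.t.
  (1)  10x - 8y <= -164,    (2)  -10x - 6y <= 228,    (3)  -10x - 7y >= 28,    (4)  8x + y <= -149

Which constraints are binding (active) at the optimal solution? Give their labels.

(2) and (3)

Corner points and P = -12x - 5y:
  (-702/35, -32/7) → P = 9224/35
  (-678/37, -89/37) → P = 8581/37
  (-714/5, 200) → P = 3568/5
  (-1015/46, 633/23) → P = 2925/23

The maximum is at (-714/5, 200). Substituting into each constraint, equality holds for (2) and (3); the remaining constraints have slack.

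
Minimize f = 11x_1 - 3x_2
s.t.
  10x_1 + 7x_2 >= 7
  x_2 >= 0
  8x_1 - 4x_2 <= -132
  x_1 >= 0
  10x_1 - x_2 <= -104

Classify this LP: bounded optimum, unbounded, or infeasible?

unbounded

From the feasible point (0, 104), moving in the direction (0, 1) keeps every constraint satisfied while f decreases without bound.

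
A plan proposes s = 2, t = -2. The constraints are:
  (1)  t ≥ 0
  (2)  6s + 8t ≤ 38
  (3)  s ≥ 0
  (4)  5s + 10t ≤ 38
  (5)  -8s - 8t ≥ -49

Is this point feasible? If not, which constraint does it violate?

not feasible — violates (1)

Constraint (1): t = -2, which is not ≥ 0. All other constraints are satisfied.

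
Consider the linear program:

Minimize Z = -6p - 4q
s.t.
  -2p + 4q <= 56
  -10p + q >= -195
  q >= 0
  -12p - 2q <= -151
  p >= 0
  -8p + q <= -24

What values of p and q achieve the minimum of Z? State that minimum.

At the optimal vertex, -2p + 4q = 56 and -10p + q = -195.
Solving simultaneously gives p = 22, q = 25.

p = 22, q = 25, minimum Z = -232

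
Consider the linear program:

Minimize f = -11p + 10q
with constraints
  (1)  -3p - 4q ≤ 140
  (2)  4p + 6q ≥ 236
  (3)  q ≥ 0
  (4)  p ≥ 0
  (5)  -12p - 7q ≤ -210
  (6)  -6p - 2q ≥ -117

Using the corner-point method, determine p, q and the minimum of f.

p = 115/14, q = 237/7, minimum f = 3475/14

The binding constraints are 4p + 6q = 236 and -6p - 2q = -117.
Solving simultaneously gives p = 115/14, q = 237/7.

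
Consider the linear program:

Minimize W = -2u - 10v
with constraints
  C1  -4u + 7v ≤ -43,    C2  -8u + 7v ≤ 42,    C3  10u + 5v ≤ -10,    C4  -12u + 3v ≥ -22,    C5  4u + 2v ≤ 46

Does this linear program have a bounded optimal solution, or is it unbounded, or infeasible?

Extreme points and W = -2u - 10v:
  (-85/4, -128/7) → W = 3155/14
  (25/72, -107/18) → W = 235/4
The feasible region has finitely many vertices and no improving ray; the minimum is 235/4 at (25/72, -107/18).

bounded optimum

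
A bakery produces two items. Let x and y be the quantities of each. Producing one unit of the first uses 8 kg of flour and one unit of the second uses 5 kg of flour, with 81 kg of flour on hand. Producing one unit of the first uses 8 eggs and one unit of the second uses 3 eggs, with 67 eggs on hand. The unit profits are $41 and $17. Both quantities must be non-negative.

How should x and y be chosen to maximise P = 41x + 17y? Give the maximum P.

x = 23/4, y = 7, maximum P = 1419/4

Corner points and P = 41x + 17y:
  (0, 0) → P = 0
  (0, 81/5) → P = 1377/5
  (67/8, 0) → P = 2747/8
  (23/4, 7) → P = 1419/4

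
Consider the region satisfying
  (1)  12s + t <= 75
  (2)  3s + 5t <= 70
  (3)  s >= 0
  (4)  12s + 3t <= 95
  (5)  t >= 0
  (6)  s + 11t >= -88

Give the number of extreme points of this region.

The feasible vertices (each the meet of two boundaries and inside every other half-plane) are:
  (65/12, 10)
  (25/4, 0)
  (0, 14)
  (265/51, 185/17)
  (0, 0)

5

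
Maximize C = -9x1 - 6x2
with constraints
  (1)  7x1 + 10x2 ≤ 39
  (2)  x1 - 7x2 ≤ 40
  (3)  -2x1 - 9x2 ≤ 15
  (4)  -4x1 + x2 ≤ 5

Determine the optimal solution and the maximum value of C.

x1 = -30/19, x2 = -25/19, maximum C = 420/19

Feasible corners and C = -9x1 - 6x2:
  (673/59, -241/59) → C = -4611/59
  (-11/47, 191/47) → C = -1047/47
  (255/23, -95/23) → C = -75
  (-30/19, -25/19) → C = 420/19

At the optimal vertex, -2x1 - 9x2 = 15 and -4x1 + x2 = 5.
Solving simultaneously gives x1 = -30/19, x2 = -25/19.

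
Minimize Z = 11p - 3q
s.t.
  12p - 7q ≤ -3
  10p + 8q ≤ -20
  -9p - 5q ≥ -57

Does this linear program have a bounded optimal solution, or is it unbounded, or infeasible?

From the feasible point (-82/83, -105/83), moving in the direction (-7, -12) keeps every constraint satisfied while Z decreases without bound.

unbounded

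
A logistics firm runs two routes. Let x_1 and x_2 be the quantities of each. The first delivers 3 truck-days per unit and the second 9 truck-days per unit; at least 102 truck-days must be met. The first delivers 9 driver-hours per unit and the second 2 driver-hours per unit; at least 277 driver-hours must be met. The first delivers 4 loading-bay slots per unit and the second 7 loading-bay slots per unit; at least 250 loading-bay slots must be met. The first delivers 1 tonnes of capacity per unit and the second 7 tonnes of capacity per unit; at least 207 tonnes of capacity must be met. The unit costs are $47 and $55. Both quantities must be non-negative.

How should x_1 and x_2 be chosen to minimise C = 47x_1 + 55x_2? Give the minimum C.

x_1 = 25, x_2 = 26, minimum C = 2605

Vertices and C = 47x_1 + 55x_2:
  (0, 277/2) → C = 15235/2
  (207, 0) → C = 9729
  (25, 26) → C = 2605
The feasible region is unbounded (it extends along (0, 1), (1, 0)), but C strictly increases along every unbounded feasible direction, so there is no improving ray and the minimum is attained at a vertex.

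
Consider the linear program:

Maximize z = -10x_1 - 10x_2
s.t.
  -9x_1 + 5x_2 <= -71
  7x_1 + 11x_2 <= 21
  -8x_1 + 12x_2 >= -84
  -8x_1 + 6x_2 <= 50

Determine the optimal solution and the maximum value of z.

Extreme points and z = -10x_1 - 10x_2:
  (443/67, -154/67) → z = -2890/67
  (108/17, -47/17) → z = -610/17
  (294/43, -105/43) → z = -1890/43

At the optimal vertex, -9x_1 + 5x_2 = -71 and -8x_1 + 12x_2 = -84.
Solving simultaneously gives x_1 = 108/17, x_2 = -47/17.

x_1 = 108/17, x_2 = -47/17, maximum z = -610/17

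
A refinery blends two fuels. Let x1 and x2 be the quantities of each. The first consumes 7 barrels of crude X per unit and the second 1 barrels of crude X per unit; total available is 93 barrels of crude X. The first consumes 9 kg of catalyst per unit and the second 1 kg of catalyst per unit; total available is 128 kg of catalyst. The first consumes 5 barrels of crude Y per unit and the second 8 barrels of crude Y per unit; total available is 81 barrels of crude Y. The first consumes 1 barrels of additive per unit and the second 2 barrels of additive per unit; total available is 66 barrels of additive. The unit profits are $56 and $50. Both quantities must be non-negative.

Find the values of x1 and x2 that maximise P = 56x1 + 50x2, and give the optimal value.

Feasible corners and P = 56x1 + 50x2:
  (0, 0) → P = 0
  (0, 81/8) → P = 2025/4
  (93/7, 0) → P = 744
  (13, 2) → P = 828

The optimum lies where 7x1 + x2 = 93 and 5x1 + 8x2 = 81.
Solving simultaneously gives x1 = 13, x2 = 2.

x1 = 13, x2 = 2, maximum P = 828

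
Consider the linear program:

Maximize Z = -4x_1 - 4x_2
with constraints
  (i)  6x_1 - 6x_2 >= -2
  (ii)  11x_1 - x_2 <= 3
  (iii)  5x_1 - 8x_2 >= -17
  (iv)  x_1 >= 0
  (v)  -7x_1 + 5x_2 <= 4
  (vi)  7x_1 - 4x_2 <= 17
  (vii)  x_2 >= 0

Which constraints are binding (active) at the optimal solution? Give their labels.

Vertices and Z = -4x_1 - 4x_2:
  (1/3, 2/3) → Z = -4
  (0, 1/3) → Z = -4/3
  (3/11, 0) → Z = -12/11
  (0, 0) → Z = 0

The maximum is at (0, 0). Substituting into each constraint, equality holds for (iv) and (vii); the remaining constraints have slack.

(iv) and (vii)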